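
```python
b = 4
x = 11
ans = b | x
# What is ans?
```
Trace:
  b=4
  b=4, x=11
  b=4, x=11, ans=15

Final answer: 15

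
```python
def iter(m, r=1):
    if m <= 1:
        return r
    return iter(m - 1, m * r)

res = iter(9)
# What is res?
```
Call trace:
iter(m=9, r=1)
  iter(m=8, r=9)
    iter(m=7, r=72)
      iter(m=6, r=504)
        iter(m=5, r=3024)
          iter(m=4, r=15120)
            iter(m=3, r=60480)
              iter(m=2, r=181440)
                iter(m=1, r=362880)
                -> return 362880
              -> return 362880
            -> return 362880
          -> return 362880
        -> return 362880
      -> return 362880
    -> return 362880
  -> return 362880
-> return 362880

Final answer: 362880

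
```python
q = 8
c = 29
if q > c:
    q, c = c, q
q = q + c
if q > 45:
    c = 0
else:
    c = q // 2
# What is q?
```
Trace:
  q=8
  q=8, c=29
  q=8, c=29
  q=37, c=29
  q=37, c=18

Final answer: 37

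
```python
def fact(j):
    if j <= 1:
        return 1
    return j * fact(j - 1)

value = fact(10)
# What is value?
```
Call trace:
fact(j=10)
  fact(j=9)
    fact(j=8)
      fact(j=7)
        fact(j=6)
          fact(j=5)
            fact(j=4)
              fact(j=3)
                fact(j=2)
                  fact(j=1)
                  -> return 1
                -> return 2
              -> return 6
            -> return 24
          -> return 120
        -> return 720
      -> return 5040
    -> return 40320
  -> return 362880
-> return 3628800

Final answer: 3628800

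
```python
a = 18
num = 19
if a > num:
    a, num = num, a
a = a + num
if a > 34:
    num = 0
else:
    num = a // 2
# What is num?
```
Trace:
  a=18
  a=18, num=19
  a=18, num=19
  a=37, num=19
  a=37, num=0

Final answer: 0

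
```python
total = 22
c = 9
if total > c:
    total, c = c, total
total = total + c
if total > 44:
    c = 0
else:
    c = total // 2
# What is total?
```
Trace:
  total=22
  total=22, c=9
  total=9, c=22
  total=31, c=22
  total=31, c=15

Final answer: 31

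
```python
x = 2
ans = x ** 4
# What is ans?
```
Trace:
  x=2
  x=2, ans=16

Final answer: 16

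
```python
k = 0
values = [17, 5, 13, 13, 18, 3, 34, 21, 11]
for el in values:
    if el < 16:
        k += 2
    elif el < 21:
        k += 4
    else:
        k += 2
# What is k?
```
Trace:
  k=0
  k=4, el=17
  k=6, el=5
  k=8, el=13
  k=10, el=13
  k=14, el=18
  k=16, el=3
  k=18, el=34
  k=20, el=21
  k=22, el=11

Final answer: 22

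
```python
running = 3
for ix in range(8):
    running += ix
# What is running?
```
Trace:
  running=3
  running=3, ix=0
  running=4, ix=1
  running=6, ix=2
  running=9, ix=3
  running=13, ix=4
  running=18, ix=5
  running=24, ix=6
  running=31, ix=7

Final answer: 31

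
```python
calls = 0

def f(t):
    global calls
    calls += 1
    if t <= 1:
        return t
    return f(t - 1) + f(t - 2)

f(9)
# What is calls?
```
Call trace (a repeated sub-call is expanded the first time; later identical calls just restate its return value):
f(t=9)
  f(t=8)
    f(t=7)
      f(t=6)
        f(t=5)
          f(t=4)
            f(t=3)
              f(t=2)
                f(t=1)
                -> return 1
                f(t=0)
                -> return 0
              -> return 1
              f(t=1)
              -> return 1
            -> return 2
            f(t=2) -> return 1  (same call as traced above)
          -> return 3
          f(t=3) -> return 2  (same call as traced above)
        -> return 5
        f(t=4) -> return 3  (same call as traced above)
      -> return 8
      f(t=5) -> return 5  (same call as traced above)
    -> return 13
    f(t=6) -> return 8  (same call as traced above)
  -> return 21
  f(t=7) -> return 13  (same call as traced above)
-> return 34

calls is incremented once per call, so count the calls in each subtree. Let C(t) = number of calls made by f(t).
C(0) = C(1) = 1 (base case, no recursion); C(t) = 1 + C(t - 1) + C(t - 2) otherwise.
C(2) = 1 + C(1) + C(0) = 1 + 1 + 1 = 3
C(3) = 1 + C(2) + C(1) = 1 + 3 + 1 = 5
C(4) = 1 + C(3) + C(2) = 1 + 5 + 3 = 9
C(5) = 1 + C(4) + C(3) = 1 + 9 + 5 = 15
C(6) = 1 + C(5) + C(4) = 1 + 15 + 9 = 25
C(7) = 1 + C(6) + C(5) = 1 + 25 + 15 = 41
C(8) = 1 + C(7) + C(6) = 1 + 41 + 25 = 67
C(9) = 1 + C(8) + C(7) = 1 + 67 + 41 = 109
calls = C(9) = 109

Final answer: 109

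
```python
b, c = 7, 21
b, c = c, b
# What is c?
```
Trace:
  b=7, c=21
  b=21, c=7

Final answer: 7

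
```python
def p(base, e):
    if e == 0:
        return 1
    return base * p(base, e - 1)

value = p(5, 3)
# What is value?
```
Call trace:
p(base=5, e=3)
  p(base=5, e=2)
    p(base=5, e=1)
      p(base=5, e=0)
      -> return 1
    -> return 5
  -> return 25
-> return 125

Final answer: 125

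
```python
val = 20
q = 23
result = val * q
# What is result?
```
Trace:
  val=20
  val=20, q=23
  val=20, q=23, result=460

Final answer: 460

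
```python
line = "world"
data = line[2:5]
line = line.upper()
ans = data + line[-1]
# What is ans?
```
Trace:
  line='world'
  line='world', data='rld'
  line='WORLD', data='rld'
  line='WORLD', data='rld', ans='rldD'

Final answer: 'rldD'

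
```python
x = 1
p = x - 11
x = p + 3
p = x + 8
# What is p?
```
Trace:
  x=1
  x=1, p=-10
  x=-7, p=-10
  x=-7, p=1

Final answer: 1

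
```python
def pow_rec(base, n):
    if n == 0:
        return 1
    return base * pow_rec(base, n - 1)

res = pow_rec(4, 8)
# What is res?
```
Call trace:
pow_rec(base=4, n=8)
  pow_rec(base=4, n=7)
    pow_rec(base=4, n=6)
      pow_rec(base=4, n=5)
        pow_rec(base=4, n=4)
          pow_rec(base=4, n=3)
            pow_rec(base=4, n=2)
              pow_rec(base=4, n=1)
                pow_rec(base=4, n=0)
                -> return 1
              -> return 4
            -> return 16
          -> return 64
        -> return 256
      -> return 1024
    -> return 4096
  -> return 16384
-> return 65536

Final answer: 65536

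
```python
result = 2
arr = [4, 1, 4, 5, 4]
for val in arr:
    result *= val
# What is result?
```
Trace:
  result=2
  result=8, val=4
  result=8, val=1
  result=32, val=4
  result=160, val=5
  result=640, val=4

Final answer: 640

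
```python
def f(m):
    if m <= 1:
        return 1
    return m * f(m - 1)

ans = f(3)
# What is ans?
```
Call trace:
f(m=3)
  f(m=2)
    f(m=1)
    -> return 1
  -> return 2
-> return 6

Final answer: 6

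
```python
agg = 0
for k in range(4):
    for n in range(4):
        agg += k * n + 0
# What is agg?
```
Trace:
  agg=0
  agg=0, k=0, n=0
  agg=0, k=0, n=1
  agg=0, k=0, n=2
  agg=0, k=0, n=3
  agg=0, k=1, n=0
  agg=1, k=1, n=1
  agg=3, k=1, n=2
  agg=6, k=1, n=3
  agg=6, k=2, n=0
  agg=8, k=2, n=1
  agg=12, k=2, n=2
  agg=18, k=2, n=3
  agg=18, k=3, n=0
  agg=21, k=3, n=1
  agg=27, k=3, n=2
  agg=36, k=3, n=3

Final answer: 36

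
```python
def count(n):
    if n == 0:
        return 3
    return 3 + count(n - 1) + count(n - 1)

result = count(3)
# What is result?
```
Call trace (a repeated sub-call is expanded the first time; later identical calls just restate its return value):
count(n=3)
  count(n=2)
    count(n=1)
      count(n=0)
      -> return 3
      count(n=0)
      -> return 3
    -> return 9
    count(n=1) -> return 9  (same call as traced above)
  -> return 21
  count(n=2) -> return 21  (same call as traced above)
-> return 45

Final answer: 45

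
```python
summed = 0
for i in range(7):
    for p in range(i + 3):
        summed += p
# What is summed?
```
Trace:
  summed=0
  summed=0, i=0, p=0
  summed=1, i=0, p=1
  summed=3, i=0, p=2
  summed=3, i=1, p=0
  summed=4, i=1, p=1
  summed=6, i=1, p=2
  summed=9, i=1, p=3
  summed=9, i=2, p=0
  summed=10, i=2, p=1
  summed=12, i=2, p=2
  summed=15, i=2, p=3
  summed=19, i=2, p=4
  summed=19, i=3, p=0
  summed=20, i=3, p=1
  summed=22, i=3, p=2
  summed=25, i=3, p=3
  summed=29, i=3, p=4
  summed=34, i=3, p=5
  summed=34, i=4, p=0
  summed=35, i=4, p=1
  summed=37, i=4, p=2
  summed=40, i=4, p=3
  summed=44, i=4, p=4
  summed=49, i=4, p=5
  summed=55, i=4, p=6
  summed=55, i=5, p=0
  summed=56, i=5, p=1
  summed=58, i=5, p=2
  summed=61, i=5, p=3
  summed=65, i=5, p=4
  summed=70, i=5, p=5
  summed=76, i=5, p=6
  summed=83, i=5, p=7
  summed=83, i=6, p=0
  summed=84, i=6, p=1
  summed=86, i=6, p=2
  summed=89, i=6, p=3
  summed=93, i=6, p=4
  summed=98, i=6, p=5
  summed=104, i=6, p=6
  summed=111, i=6, p=7
  summed=119, i=6, p=8

Final answer: 119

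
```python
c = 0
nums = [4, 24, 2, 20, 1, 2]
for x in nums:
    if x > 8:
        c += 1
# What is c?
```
Trace:
  c=0
  c=0, x=4
  c=1, x=24
  c=1, x=2
  c=2, x=20
  c=2, x=1
  c=2, x=2

Final answer: 2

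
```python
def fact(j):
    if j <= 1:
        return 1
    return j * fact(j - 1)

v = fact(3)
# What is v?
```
Call trace:
fact(j=3)
  fact(j=2)
    fact(j=1)
    -> return 1
  -> return 2
-> return 6

Final answer: 6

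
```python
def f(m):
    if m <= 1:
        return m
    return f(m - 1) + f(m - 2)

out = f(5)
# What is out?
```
Call trace (a repeated sub-call is expanded the first time; later identical calls just restate its return value):
f(m=5)
  f(m=4)
    f(m=3)
      f(m=2)
        f(m=1)
        -> return 1
        f(m=0)
        -> return 0
      -> return 1
      f(m=1)
      -> return 1
    -> return 2
    f(m=2) -> return 1  (same call as traced above)
  -> return 3
  f(m=3) -> return 2  (same call as traced above)
-> return 5

Final answer: 5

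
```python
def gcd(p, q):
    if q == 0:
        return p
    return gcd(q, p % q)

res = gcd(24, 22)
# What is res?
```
Call trace:
gcd(p=24, q=22)
  gcd(p=22, q=2)
    gcd(p=2, q=0)
    -> return 2
  -> return 2
-> return 2

Final answer: 2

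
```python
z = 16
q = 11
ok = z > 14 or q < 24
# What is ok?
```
Trace:
  z=16
  z=16, q=11
  z=16, q=11, ok=True

Final answer: True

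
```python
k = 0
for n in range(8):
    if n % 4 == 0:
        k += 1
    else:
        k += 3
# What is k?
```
Trace:
  k=0
  k=1, n=0
  k=4, n=1
  k=7, n=2
  k=10, n=3
  k=11, n=4
  k=14, n=5
  k=17, n=6
  k=20, n=7

Final answer: 20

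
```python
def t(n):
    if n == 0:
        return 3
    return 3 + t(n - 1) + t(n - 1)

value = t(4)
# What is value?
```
Call trace (a repeated sub-call is expanded the first time; later identical calls just restate its return value):
t(n=4)
  t(n=3)
    t(n=2)
      t(n=1)
        t(n=0)
        -> return 3
        t(n=0)
        -> return 3
      -> return 9
      t(n=1) -> return 9  (same call as traced above)
    -> return 21
    t(n=2) -> return 21  (same call as traced above)
  -> return 45
  t(n=3) -> return 45  (same call as traced above)
-> return 93

Final answer: 93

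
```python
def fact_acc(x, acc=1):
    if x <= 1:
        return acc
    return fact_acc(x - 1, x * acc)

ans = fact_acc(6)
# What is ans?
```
Call trace:
fact_acc(x=6, acc=1)
  fact_acc(x=5, acc=6)
    fact_acc(x=4, acc=30)
      fact_acc(x=3, acc=120)
        fact_acc(x=2, acc=360)
          fact_acc(x=1, acc=720)
          -> return 720
        -> return 720
      -> return 720
    -> return 720
  -> return 720
-> return 720

Final answer: 720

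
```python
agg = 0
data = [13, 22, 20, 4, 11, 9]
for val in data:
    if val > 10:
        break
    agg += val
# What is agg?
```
Trace:
  agg=0
  agg=0, val=13

Final answer: 0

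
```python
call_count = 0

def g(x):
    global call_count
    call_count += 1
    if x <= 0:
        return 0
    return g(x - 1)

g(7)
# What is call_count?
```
Call trace:
g(x=7)
  g(x=6)
    g(x=5)
      g(x=4)
        g(x=3)
          g(x=2)
            g(x=1)
              g(x=0)
              -> return 0
            -> return 0
          -> return 0
        -> return 0
      -> return 0
    -> return 0
  -> return 0
-> return 0

call_count is incremented once per call. g is entered once for each x = 7, 6, 5, 4, 3, 2, 1, 0 (the x <= 0 call returns without recursing), i.e. 7 + 1 calls.
call_count = 8

Final answer: 8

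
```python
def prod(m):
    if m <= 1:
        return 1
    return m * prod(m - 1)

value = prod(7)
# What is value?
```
Call trace:
prod(m=7)
  prod(m=6)
    prod(m=5)
      prod(m=4)
        prod(m=3)
          prod(m=2)
            prod(m=1)
            -> return 1
          -> return 2
        -> return 6
      -> return 24
    -> return 120
  -> return 720
-> return 5040

Final answer: 5040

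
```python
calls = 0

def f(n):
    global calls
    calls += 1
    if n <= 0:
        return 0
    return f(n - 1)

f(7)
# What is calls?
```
Call trace:
f(n=7)
  f(n=6)
    f(n=5)
      f(n=4)
        f(n=3)
          f(n=2)
            f(n=1)
              f(n=0)
              -> return 0
            -> return 0
          -> return 0
        -> return 0
      -> return 0
    -> return 0
  -> return 0
-> return 0

calls is incremented once per call. f is entered once for each n = 7, 6, 5, 4, 3, 2, 1, 0 (the n <= 0 call returns without recursing), i.e. 7 + 1 calls.
calls = 8

Final answer: 8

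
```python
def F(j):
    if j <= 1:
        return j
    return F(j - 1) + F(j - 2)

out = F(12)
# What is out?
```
Call trace (a repeated sub-call is expanded the first time; later identical calls just restate its return value):
F(j=12)
  F(j=11)
    F(j=10)
      F(j=9)
        F(j=8)
          F(j=7)
            F(j=6)
              F(j=5)
                F(j=4)
                  F(j=3)
                    F(j=2)
                      F(j=1)
                      -> return 1
                      F(j=0)
                      -> return 0
                    -> return 1
                    F(j=1)
                    -> return 1
                  -> return 2
                  F(j=2) -> return 1  (same call as traced above)
                -> return 3
                F(j=3) -> return 2  (same call as traced above)
              -> return 5
              F(j=4) -> return 3  (same call as traced above)
            -> return 8
            F(j=5) -> return 5  (same call as traced above)
          -> return 13
          F(j=6) -> return 8  (same call as traced above)
        -> return 21
        F(j=7) -> return 13  (same call as traced above)
      -> return 34
      F(j=8) -> return 21  (same call as traced above)
    -> return 55
    F(j=9) -> return 34  (same call as traced above)
  -> return 89
  F(j=10) -> return 55  (same call as traced above)
-> return 144

Final answer: 144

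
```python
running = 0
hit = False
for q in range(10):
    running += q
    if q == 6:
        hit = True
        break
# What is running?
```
Trace:
  running=0
  running=0, hit=False
  running=0, hit=False, q=0
  running=1, hit=False, q=1
  running=3, hit=False, q=2
  running=6, hit=False, q=3
  running=10, hit=False, q=4
  running=15, hit=False, q=5
  running=21, hit=True, q=6

Final answer: 21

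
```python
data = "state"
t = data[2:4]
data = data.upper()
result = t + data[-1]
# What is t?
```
Trace:
  data='state'
  data='state', t='at'
  data='STATE', t='at'
  data='STATE', t='at', result='atE'

Final answer: 'at'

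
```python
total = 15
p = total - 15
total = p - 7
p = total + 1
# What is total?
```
Trace:
  total=15
  total=15, p=0
  total=-7, p=0
  total=-7, p=-6

Final answer: -7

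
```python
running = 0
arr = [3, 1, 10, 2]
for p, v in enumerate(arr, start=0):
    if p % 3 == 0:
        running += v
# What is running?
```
Trace:
  running=0
  running=3, p=0, v=3
  running=3, p=1, v=1
  running=3, p=2, v=10
  running=5, p=3, v=2

Final answer: 5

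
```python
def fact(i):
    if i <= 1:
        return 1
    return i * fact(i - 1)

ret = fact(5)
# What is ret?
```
Call trace:
fact(i=5)
  fact(i=4)
    fact(i=3)
      fact(i=2)
        fact(i=1)
        -> return 1
      -> return 2
    -> return 6
  -> return 24
-> return 120

Final answer: 120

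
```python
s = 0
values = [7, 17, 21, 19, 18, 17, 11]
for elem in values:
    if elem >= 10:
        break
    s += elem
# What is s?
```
Trace:
  s=0
  s=7, elem=7
  s=7, elem=17

Final answer: 7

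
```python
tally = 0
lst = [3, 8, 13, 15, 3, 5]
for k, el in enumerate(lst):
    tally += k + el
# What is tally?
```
Trace:
  tally=0
  tally=3, k=0, el=3
  tally=12, k=1, el=8
  tally=27, k=2, el=13
  tally=45, k=3, el=15
  tally=52, k=4, el=3
  tally=62, k=5, el=5

Final answer: 62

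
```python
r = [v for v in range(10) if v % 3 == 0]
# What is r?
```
Trace:
  v=0
  v=1
  v=2
  v=3
  v=4
  v=5
  v=6
  v=7
  v=8
  v=9
  r=[0, 3, 6, 9]

Final answer: [0, 3, 6, 9]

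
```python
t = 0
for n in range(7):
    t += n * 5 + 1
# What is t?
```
Trace:
  t=0
  t=1, n=0
  t=7, n=1
  t=18, n=2
  t=34, n=3
  t=55, n=4
  t=81, n=5
  t=112, n=6

Final answer: 112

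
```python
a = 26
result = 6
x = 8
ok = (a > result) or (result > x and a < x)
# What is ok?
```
Trace:
  a=26
  a=26, result=6
  a=26, result=6, x=8
  a=26, result=6, x=8, ok=True

Final answer: True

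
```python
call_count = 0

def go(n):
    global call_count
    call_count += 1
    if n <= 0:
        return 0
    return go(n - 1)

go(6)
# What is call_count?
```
Call trace:
go(n=6)
  go(n=5)
    go(n=4)
      go(n=3)
        go(n=2)
          go(n=1)
            go(n=0)
            -> return 0
          -> return 0
        -> return 0
      -> return 0
    -> return 0
  -> return 0
-> return 0

call_count is incremented once per call. go is entered once for each n = 6, 5, 4, 3, 2, 1, 0 (the n <= 0 call returns without recursing), i.e. 6 + 1 calls.
call_count = 7

Final answer: 7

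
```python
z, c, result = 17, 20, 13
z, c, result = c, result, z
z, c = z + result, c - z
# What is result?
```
Trace:
  z=17, c=20, result=13
  z=20, c=13, result=17
  z=37, c=-7, result=17

Final answer: 17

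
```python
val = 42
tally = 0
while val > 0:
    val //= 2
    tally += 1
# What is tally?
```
Trace:
  val=42
  val=42, tally=0
  val=21, tally=1
  val=10, tally=2
  val=5, tally=3
  val=2, tally=4
  val=1, tally=5
  val=0, tally=6

Final answer: 6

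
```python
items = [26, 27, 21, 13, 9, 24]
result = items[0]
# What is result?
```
Trace:
  items=[26, 27, 21, 13, 9, 24]
  items=[26, 27, 21, 13, 9, 24], result=26

Final answer: 26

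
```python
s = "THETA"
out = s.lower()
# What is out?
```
Trace:
  s='THETA'
  s='THETA', out='theta'

Final answer: 'theta'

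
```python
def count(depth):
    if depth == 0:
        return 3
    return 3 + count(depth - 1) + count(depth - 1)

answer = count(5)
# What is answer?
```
Call trace (a repeated sub-call is expanded the first time; later identical calls just restate its return value):
count(depth=5)
  count(depth=4)
    count(depth=3)
      count(depth=2)
        count(depth=1)
          count(depth=0)
          -> return 3
          count(depth=0)
          -> return 3
        -> return 9
        count(depth=1) -> return 9  (same call as traced above)
      -> return 21
      count(depth=2) -> return 21  (same call as traced above)
    -> return 45
    count(depth=3) -> return 45  (same call as traced above)
  -> return 93
  count(depth=4) -> return 93  (same call as traced above)
-> return 189

Final answer: 189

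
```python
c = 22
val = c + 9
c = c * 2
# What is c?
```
Trace:
  c=22
  c=22, val=31
  c=44, val=31

Final answer: 44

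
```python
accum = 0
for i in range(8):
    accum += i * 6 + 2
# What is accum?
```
Trace:
  accum=0
  accum=2, i=0
  accum=10, i=1
  accum=24, i=2
  accum=44, i=3
  accum=70, i=4
  accum=102, i=5
  accum=140, i=6
  accum=184, i=7

Final answer: 184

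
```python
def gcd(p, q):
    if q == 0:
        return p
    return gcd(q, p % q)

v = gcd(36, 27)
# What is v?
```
Call trace:
gcd(p=36, q=27)
  gcd(p=27, q=9)
    gcd(p=9, q=0)
    -> return 9
  -> return 9
-> return 9

Final answer: 9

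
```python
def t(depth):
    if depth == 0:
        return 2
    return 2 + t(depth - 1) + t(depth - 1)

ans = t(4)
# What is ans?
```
Call trace (a repeated sub-call is expanded the first time; later identical calls just restate its return value):
t(depth=4)
  t(depth=3)
    t(depth=2)
      t(depth=1)
        t(depth=0)
        -> return 2
        t(depth=0)
        -> return 2
      -> return 6
      t(depth=1) -> return 6  (same call as traced above)
    -> return 14
    t(depth=2) -> return 14  (same call as traced above)
  -> return 30
  t(depth=3) -> return 30  (same call as traced above)
-> return 62

Final answer: 62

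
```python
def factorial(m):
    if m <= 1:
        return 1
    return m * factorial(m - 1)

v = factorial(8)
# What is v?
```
Call trace:
factorial(m=8)
  factorial(m=7)
    factorial(m=6)
      factorial(m=5)
        factorial(m=4)
          factorial(m=3)
            factorial(m=2)
              factorial(m=1)
              -> return 1
            -> return 2
          -> return 6
        -> return 24
      -> return 120
    -> return 720
  -> return 5040
-> return 40320

Final answer: 40320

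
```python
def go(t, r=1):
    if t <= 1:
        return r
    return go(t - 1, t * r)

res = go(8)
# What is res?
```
Call trace:
go(t=8, r=1)
  go(t=7, r=8)
    go(t=6, r=56)
      go(t=5, r=336)
        go(t=4, r=1680)
          go(t=3, r=6720)
            go(t=2, r=20160)
              go(t=1, r=40320)
              -> return 40320
            -> return 40320
          -> return 40320
        -> return 40320
      -> return 40320
    -> return 40320
  -> return 40320
-> return 40320

Final answer: 40320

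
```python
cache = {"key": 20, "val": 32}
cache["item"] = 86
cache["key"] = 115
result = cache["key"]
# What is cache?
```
Trace:
  cache={'key': 20, 'val': 32}
  cache={'key': 20, 'val': 32, 'item': 86}
  cache={'key': 115, 'val': 32, 'item': 86}
  cache={'key': 115, 'val': 32, 'item': 86}, result=115

Final answer: {'key': 115, 'val': 32, 'item': 86}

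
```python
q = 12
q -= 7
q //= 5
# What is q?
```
Trace:
  q=12
  q=5
  q=1

Final answer: 1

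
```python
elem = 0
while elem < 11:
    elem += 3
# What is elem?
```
Trace:
  elem=0
  elem=3
  elem=6
  elem=9
  elem=12

Final answer: 12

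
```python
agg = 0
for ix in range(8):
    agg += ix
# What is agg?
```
Trace:
  agg=0
  agg=0, ix=0
  agg=1, ix=1
  agg=3, ix=2
  agg=6, ix=3
  agg=10, ix=4
  agg=15, ix=5
  agg=21, ix=6
  agg=28, ix=7

Final answer: 28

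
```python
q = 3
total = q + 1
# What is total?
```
Trace:
  q=3
  q=3, total=4

Final answer: 4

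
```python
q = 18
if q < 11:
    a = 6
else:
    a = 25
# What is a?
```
Trace:
  q=18
  q=18, a=25

Final answer: 25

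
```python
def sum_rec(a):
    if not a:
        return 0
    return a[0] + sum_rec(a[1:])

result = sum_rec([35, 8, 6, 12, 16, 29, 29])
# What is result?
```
Call trace:
sum_rec(a=[35, 8, 6, 12, 16, 29, 29])
  sum_rec(a=[8, 6, 12, 16, 29, 29])
    sum_rec(a=[6, 12, 16, 29, 29])
      sum_rec(a=[12, 16, 29, 29])
        sum_rec(a=[16, 29, 29])
          sum_rec(a=[29, 29])
            sum_rec(a=[29])
              sum_rec(a=[])
              -> return 0
            -> return 29
          -> return 58
        -> return 74
      -> return 86
    -> return 92
  -> return 100
-> return 135

Final answer: 135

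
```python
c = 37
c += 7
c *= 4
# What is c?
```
Trace:
  c=37
  c=44
  c=176

Final answer: 176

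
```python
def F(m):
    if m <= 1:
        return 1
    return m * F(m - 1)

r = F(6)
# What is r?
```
Call trace:
F(m=6)
  F(m=5)
    F(m=4)
      F(m=3)
        F(m=2)
          F(m=1)
          -> return 1
        -> return 2
      -> return 6
    -> return 24
  -> return 120
-> return 720

Final answer: 720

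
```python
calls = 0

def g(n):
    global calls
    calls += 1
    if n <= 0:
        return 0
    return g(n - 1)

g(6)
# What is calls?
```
Call trace:
g(n=6)
  g(n=5)
    g(n=4)
      g(n=3)
        g(n=2)
          g(n=1)
            g(n=0)
            -> return 0
          -> return 0
        -> return 0
      -> return 0
    -> return 0
  -> return 0
-> return 0

calls is incremented once per call. g is entered once for each n = 6, 5, 4, 3, 2, 1, 0 (the n <= 0 call returns without recursing), i.e. 6 + 1 calls.
calls = 7

Final answer: 7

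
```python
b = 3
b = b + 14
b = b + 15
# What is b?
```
Trace:
  b=3
  b=17
  b=32

Final answer: 32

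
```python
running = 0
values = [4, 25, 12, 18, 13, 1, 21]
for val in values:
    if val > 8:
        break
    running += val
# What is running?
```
Trace:
  running=0
  running=4, val=4
  running=4, val=25

Final answer: 4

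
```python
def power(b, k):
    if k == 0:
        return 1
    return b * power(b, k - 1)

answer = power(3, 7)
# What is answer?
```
Call trace:
power(b=3, k=7)
  power(b=3, k=6)
    power(b=3, k=5)
      power(b=3, k=4)
        power(b=3, k=3)
          power(b=3, k=2)
            power(b=3, k=1)
              power(b=3, k=0)
              -> return 1
            -> return 3
          -> return 9
        -> return 27
      -> return 81
    -> return 243
  -> return 729
-> return 2187

Final answer: 2187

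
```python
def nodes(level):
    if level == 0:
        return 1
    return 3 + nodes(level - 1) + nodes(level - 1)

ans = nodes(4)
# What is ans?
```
Call trace (a repeated sub-call is expanded the first time; later identical calls just restate its return value):
nodes(level=4)
  nodes(level=3)
    nodes(level=2)
      nodes(level=1)
        nodes(level=0)
        -> return 1
        nodes(level=0)
        -> return 1
      -> return 5
      nodes(level=1) -> return 5  (same call as traced above)
    -> return 13
    nodes(level=2) -> return 13  (same call as traced above)
  -> return 29
  nodes(level=3) -> return 29  (same call as traced above)
-> return 61

Final answer: 61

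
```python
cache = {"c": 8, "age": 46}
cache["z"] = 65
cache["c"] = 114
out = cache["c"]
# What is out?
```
Trace:
  cache={'c': 8, 'age': 46}
  cache={'c': 8, 'age': 46, 'z': 65}
  cache={'c': 114, 'age': 46, 'z': 65}
  cache={'c': 114, 'age': 46, 'z': 65}, out=114

Final answer: 114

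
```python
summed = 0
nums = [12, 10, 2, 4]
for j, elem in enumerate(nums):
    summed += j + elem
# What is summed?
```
Trace:
  summed=0
  summed=12, j=0, elem=12
  summed=23, j=1, elem=10
  summed=27, j=2, elem=2
  summed=34, j=3, elem=4

Final answer: 34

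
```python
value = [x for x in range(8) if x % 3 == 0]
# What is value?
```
Trace:
  x=0
  x=1
  x=2
  x=3
  x=4
  x=5
  x=6
  x=7
  value=[0, 3, 6]

Final answer: [0, 3, 6]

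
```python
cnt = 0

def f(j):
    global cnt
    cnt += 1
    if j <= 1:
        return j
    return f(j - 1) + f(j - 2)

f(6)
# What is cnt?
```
Call trace (a repeated sub-call is expanded the first time; later identical calls just restate its return value):
f(j=6)
  f(j=5)
    f(j=4)
      f(j=3)
        f(j=2)
          f(j=1)
          -> return 1
          f(j=0)
          -> return 0
        -> return 1
        f(j=1)
        -> return 1
      -> return 2
      f(j=2) -> return 1  (same call as traced above)
    -> return 3
    f(j=3) -> return 2  (same call as traced above)
  -> return 5
  f(j=4) -> return 3  (same call as traced above)
-> return 8

cnt is incremented once per call, so count the calls in each subtree. Let C(j) = number of calls made by f(j).
C(0) = C(1) = 1 (base case, no recursion); C(j) = 1 + C(j - 1) + C(j - 2) otherwise.
C(2) = 1 + C(1) + C(0) = 1 + 1 + 1 = 3
C(3) = 1 + C(2) + C(1) = 1 + 3 + 1 = 5
C(4) = 1 + C(3) + C(2) = 1 + 5 + 3 = 9
C(5) = 1 + C(4) + C(3) = 1 + 9 + 5 = 15
C(6) = 1 + C(5) + C(4) = 1 + 15 + 9 = 25
cnt = C(6) = 25

Final answer: 25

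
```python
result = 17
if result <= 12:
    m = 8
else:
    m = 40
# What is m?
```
Trace:
  result=17
  result=17, m=40

Final answer: 40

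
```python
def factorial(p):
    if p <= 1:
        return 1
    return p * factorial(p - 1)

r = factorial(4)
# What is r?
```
Call trace:
factorial(p=4)
  factorial(p=3)
    factorial(p=2)
      factorial(p=1)
      -> return 1
    -> return 2
  -> return 6
-> return 24

Final answer: 24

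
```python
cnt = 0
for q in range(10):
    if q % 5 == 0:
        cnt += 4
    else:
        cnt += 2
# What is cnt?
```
Trace:
  cnt=0
  cnt=4, q=0
  cnt=6, q=1
  cnt=8, q=2
  cnt=10, q=3
  cnt=12, q=4
  cnt=16, q=5
  cnt=18, q=6
  cnt=20, q=7
  cnt=22, q=8
  cnt=24, q=9

Final answer: 24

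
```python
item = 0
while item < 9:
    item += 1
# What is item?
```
Trace:
  item=0
  item=1
  item=2
  item=3
  item=4
  item=5
  item=6
  item=7
  item=8
  item=9

Final answer: 9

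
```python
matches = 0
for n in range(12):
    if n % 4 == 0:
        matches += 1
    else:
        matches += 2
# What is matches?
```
Trace:
  matches=0
  matches=1, n=0
  matches=3, n=1
  matches=5, n=2
  matches=7, n=3
  matches=8, n=4
  matches=10, n=5
  matches=12, n=6
  matches=14, n=7
  matches=15, n=8
  matches=17, n=9
  matches=19, n=10
  matches=21, n=11

Final answer: 21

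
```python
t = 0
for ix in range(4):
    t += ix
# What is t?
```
Trace:
  t=0
  t=0, ix=0
  t=1, ix=1
  t=3, ix=2
  t=6, ix=3

Final answer: 6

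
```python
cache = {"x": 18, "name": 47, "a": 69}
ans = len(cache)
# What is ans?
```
Trace:
  cache={'x': 18, 'name': 47, 'a': 69}
  cache={'x': 18, 'name': 47, 'a': 69}, ans=3

Final answer: 3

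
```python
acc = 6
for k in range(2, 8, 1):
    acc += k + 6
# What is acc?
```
Trace:
  acc=6
  acc=14, k=2
  acc=23, k=3
  acc=33, k=4
  acc=44, k=5
  acc=56, k=6
  acc=69, k=7

Final answer: 69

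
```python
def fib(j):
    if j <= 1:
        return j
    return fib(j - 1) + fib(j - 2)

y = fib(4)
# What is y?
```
Call trace (a repeated sub-call is expanded the first time; later identical calls just restate its return value):
fib(j=4)
  fib(j=3)
    fib(j=2)
      fib(j=1)
      -> return 1
      fib(j=0)
      -> return 0
    -> return 1
    fib(j=1)
    -> return 1
  -> return 2
  fib(j=2) -> return 1  (same call as traced above)
-> return 3

Final answer: 3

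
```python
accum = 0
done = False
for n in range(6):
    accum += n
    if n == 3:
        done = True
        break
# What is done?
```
Trace:
  accum=0
  accum=0, done=False
  accum=0, done=False, n=0
  accum=1, done=False, n=1
  accum=3, done=False, n=2
  accum=6, done=True, n=3

Final answer: True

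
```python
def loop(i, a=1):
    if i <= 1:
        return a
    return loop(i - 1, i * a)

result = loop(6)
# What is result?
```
Call trace:
loop(i=6, a=1)
  loop(i=5, a=6)
    loop(i=4, a=30)
      loop(i=3, a=120)
        loop(i=2, a=360)
          loop(i=1, a=720)
          -> return 720
        -> return 720
      -> return 720
    -> return 720
  -> return 720
-> return 720

Final answer: 720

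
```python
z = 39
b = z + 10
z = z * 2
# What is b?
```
Trace:
  z=39
  z=39, b=49
  z=78, b=49

Final answer: 49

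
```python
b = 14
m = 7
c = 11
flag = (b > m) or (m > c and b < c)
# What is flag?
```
Trace:
  b=14
  b=14, m=7
  b=14, m=7, c=11
  b=14, m=7, c=11, flag=True

Final answer: True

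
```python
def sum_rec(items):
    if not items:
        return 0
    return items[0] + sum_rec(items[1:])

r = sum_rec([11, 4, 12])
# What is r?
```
Call trace:
sum_rec(items=[11, 4, 12])
  sum_rec(items=[4, 12])
    sum_rec(items=[12])
      sum_rec(items=[])
      -> return 0
    -> return 12
  -> return 16
-> return 27

Final answer: 27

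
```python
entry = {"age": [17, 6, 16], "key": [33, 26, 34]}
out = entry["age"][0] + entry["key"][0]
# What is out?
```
Trace:
  entry={'age': [17, 6, 16], 'key': [33, 26, 34]}
  entry={'age': [17, 6, 16], 'key': [33, 26, 34]}, out=50

Final answer: 50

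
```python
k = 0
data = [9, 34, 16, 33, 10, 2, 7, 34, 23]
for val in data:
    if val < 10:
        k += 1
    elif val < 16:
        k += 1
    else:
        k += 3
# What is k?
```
Trace:
  k=0
  k=1, val=9
  k=4, val=34
  k=7, val=16
  k=10, val=33
  k=11, val=10
  k=12, val=2
  k=13, val=7
  k=16, val=34
  k=19, val=23

Final answer: 19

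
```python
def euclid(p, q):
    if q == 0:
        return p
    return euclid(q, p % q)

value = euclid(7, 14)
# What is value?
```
Call trace:
euclid(p=7, q=14)
  euclid(p=14, q=7)
    euclid(p=7, q=0)
    -> return 7
  -> return 7
-> return 7

Final answer: 7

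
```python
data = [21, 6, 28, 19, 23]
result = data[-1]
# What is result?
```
Trace:
  data=[21, 6, 28, 19, 23]
  data=[21, 6, 28, 19, 23], result=23

Final answer: 23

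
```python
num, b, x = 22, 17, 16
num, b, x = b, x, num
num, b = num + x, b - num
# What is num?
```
Trace:
  num=22, b=17, x=16
  num=17, b=16, x=22
  num=39, b=-1, x=22

Final answer: 39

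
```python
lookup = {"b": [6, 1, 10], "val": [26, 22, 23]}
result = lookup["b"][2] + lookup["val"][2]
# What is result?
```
Trace:
  lookup={'b': [6, 1, 10], 'val': [26, 22, 23]}
  lookup={'b': [6, 1, 10], 'val': [26, 22, 23]}, result=33

Final answer: 33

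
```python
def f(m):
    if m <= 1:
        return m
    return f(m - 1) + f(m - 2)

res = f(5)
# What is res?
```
Call trace (a repeated sub-call is expanded the first time; later identical calls just restate its return value):
f(m=5)
  f(m=4)
    f(m=3)
      f(m=2)
        f(m=1)
        -> return 1
        f(m=0)
        -> return 0
      -> return 1
      f(m=1)
      -> return 1
    -> return 2
    f(m=2) -> return 1  (same call as traced above)
  -> return 3
  f(m=3) -> return 2  (same call as traced above)
-> return 5

Final answer: 5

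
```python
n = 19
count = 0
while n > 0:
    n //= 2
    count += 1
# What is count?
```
Trace:
  n=19
  n=19, count=0
  n=9, count=1
  n=4, count=2
  n=2, count=3
  n=1, count=4
  n=0, count=5

Final answer: 5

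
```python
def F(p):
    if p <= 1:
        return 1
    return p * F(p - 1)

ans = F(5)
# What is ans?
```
Call trace:
F(p=5)
  F(p=4)
    F(p=3)
      F(p=2)
        F(p=1)
        -> return 1
      -> return 2
    -> return 6
  -> return 24
-> return 120

Final answer: 120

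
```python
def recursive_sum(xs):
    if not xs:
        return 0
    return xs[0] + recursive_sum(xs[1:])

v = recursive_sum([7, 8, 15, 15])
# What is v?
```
Call trace:
recursive_sum(xs=[7, 8, 15, 15])
  recursive_sum(xs=[8, 15, 15])
    recursive_sum(xs=[15, 15])
      recursive_sum(xs=[15])
        recursive_sum(xs=[])
        -> return 0
      -> return 15
    -> return 30
  -> return 38
-> return 45

Final answer: 45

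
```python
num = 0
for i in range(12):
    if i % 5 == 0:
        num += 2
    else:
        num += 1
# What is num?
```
Trace:
  num=0
  num=2, i=0
  num=3, i=1
  num=4, i=2
  num=5, i=3
  num=6, i=4
  num=8, i=5
  num=9, i=6
  num=10, i=7
  num=11, i=8
  num=12, i=9
  num=14, i=10
  num=15, i=11

Final answer: 15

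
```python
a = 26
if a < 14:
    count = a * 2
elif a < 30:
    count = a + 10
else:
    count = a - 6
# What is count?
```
Trace:
  a=26
  a=26, count=36

Final answer: 36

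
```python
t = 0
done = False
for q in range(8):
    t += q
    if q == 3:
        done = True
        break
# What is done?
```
Trace:
  t=0
  t=0, done=False
  t=0, done=False, q=0
  t=1, done=False, q=1
  t=3, done=False, q=2
  t=6, done=True, q=3

Final answer: True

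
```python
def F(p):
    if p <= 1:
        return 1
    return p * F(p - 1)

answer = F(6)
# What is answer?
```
Call trace:
F(p=6)
  F(p=5)
    F(p=4)
      F(p=3)
        F(p=2)
          F(p=1)
          -> return 1
        -> return 2
      -> return 6
    -> return 24
  -> return 120
-> return 720

Final answer: 720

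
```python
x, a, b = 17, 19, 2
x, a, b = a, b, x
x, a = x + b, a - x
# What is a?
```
Trace:
  x=17, a=19, b=2
  x=19, a=2, b=17
  x=36, a=-17, b=17

Final answer: -17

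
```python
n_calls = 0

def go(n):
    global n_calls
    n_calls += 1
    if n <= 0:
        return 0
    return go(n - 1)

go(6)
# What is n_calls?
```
Call trace:
go(n=6)
  go(n=5)
    go(n=4)
      go(n=3)
        go(n=2)
          go(n=1)
            go(n=0)
            -> return 0
          -> return 0
        -> return 0
      -> return 0
    -> return 0
  -> return 0
-> return 0

n_calls is incremented once per call. go is entered once for each n = 6, 5, 4, 3, 2, 1, 0 (the n <= 0 call returns without recursing), i.e. 6 + 1 calls.
n_calls = 7

Final answer: 7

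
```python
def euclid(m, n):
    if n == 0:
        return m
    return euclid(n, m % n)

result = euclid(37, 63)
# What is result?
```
Call trace:
euclid(m=37, n=63)
  euclid(m=63, n=37)
    euclid(m=37, n=26)
      euclid(m=26, n=11)
        euclid(m=11, n=4)
          euclid(m=4, n=3)
            euclid(m=3, n=1)
              euclid(m=1, n=0)
              -> return 1
            -> return 1
          -> return 1
        -> return 1
      -> return 1
    -> return 1
  -> return 1
-> return 1

Final answer: 1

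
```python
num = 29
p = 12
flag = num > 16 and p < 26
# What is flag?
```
Trace:
  num=29
  num=29, p=12
  num=29, p=12, flag=True

Final answer: True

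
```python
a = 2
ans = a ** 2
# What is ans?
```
Trace:
  a=2
  a=2, ans=4

Final answer: 4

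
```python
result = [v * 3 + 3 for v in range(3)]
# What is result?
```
Trace:
  v=0
  v=1
  v=2
  result=[3, 6, 9]

Final answer: [3, 6, 9]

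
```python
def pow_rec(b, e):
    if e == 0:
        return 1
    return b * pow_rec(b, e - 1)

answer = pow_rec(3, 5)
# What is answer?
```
Call trace:
pow_rec(b=3, e=5)
  pow_rec(b=3, e=4)
    pow_rec(b=3, e=3)
      pow_rec(b=3, e=2)
        pow_rec(b=3, e=1)
          pow_rec(b=3, e=0)
          -> return 1
        -> return 3
      -> return 9
    -> return 27
  -> return 81
-> return 243

Final answer: 243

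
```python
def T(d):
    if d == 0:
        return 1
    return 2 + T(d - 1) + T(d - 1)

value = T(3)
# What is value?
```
Call trace (a repeated sub-call is expanded the first time; later identical calls just restate its return value):
T(d=3)
  T(d=2)
    T(d=1)
      T(d=0)
      -> return 1
      T(d=0)
      -> return 1
    -> return 4
    T(d=1) -> return 4  (same call as traced above)
  -> return 10
  T(d=2) -> return 10  (same call as traced above)
-> return 22

Final answer: 22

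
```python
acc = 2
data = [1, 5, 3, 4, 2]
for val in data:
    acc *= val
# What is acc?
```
Trace:
  acc=2
  acc=2, val=1
  acc=10, val=5
  acc=30, val=3
  acc=120, val=4
  acc=240, val=2

Final answer: 240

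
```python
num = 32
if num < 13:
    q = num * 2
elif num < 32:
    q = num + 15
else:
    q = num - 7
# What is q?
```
Trace:
  num=32
  num=32, q=25

Final answer: 25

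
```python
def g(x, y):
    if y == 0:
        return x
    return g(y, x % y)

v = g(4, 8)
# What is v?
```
Call trace:
g(x=4, y=8)
  g(x=8, y=4)
    g(x=4, y=0)
    -> return 4
  -> return 4
-> return 4

Final answer: 4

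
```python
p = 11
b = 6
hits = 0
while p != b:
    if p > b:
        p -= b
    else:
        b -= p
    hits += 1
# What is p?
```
Trace:
  p=11
  p=11, b=6
  p=11, b=6, hits=0
  p=5, b=6, hits=1
  p=5, b=1, hits=2
  p=4, b=1, hits=3
  p=3, b=1, hits=4
  p=2, b=1, hits=5
  p=1, b=1, hits=6

Final answer: 1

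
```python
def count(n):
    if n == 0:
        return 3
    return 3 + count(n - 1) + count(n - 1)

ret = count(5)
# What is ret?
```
Call trace (a repeated sub-call is expanded the first time; later identical calls just restate its return value):
count(n=5)
  count(n=4)
    count(n=3)
      count(n=2)
        count(n=1)
          count(n=0)
          -> return 3
          count(n=0)
          -> return 3
        -> return 9
        count(n=1) -> return 9  (same call as traced above)
      -> return 21
      count(n=2) -> return 21  (same call as traced above)
    -> return 45
    count(n=3) -> return 45  (same call as traced above)
  -> return 93
  count(n=4) -> return 93  (same call as traced above)
-> return 189

Final answer: 189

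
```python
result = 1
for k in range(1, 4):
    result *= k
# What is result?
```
Trace:
  result=1
  result=1, k=1
  result=2, k=2
  result=6, k=3

Final answer: 6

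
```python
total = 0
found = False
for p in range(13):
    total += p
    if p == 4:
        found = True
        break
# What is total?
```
Trace:
  total=0
  total=0, found=False
  total=0, found=False, p=0
  total=1, found=False, p=1
  total=3, found=False, p=2
  total=6, found=False, p=3
  total=10, found=True, p=4

Final answer: 10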